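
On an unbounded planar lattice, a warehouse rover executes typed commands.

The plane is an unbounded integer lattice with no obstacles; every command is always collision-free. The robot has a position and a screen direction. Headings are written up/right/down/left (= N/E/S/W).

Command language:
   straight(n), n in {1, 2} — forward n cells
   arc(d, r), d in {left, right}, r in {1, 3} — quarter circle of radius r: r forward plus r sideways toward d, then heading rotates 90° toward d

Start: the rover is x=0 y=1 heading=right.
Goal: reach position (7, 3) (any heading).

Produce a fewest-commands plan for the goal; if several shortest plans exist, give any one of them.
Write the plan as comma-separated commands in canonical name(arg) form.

arc(left, 3), straight(1), arc(right, 1), arc(right, 3)

start: x=0 y=1 heading=right
1. arc(left, 3) → x=3 y=4 heading=up
2. straight(1) → x=3 y=5 heading=up
3. arc(right, 1) → x=4 y=6 heading=right
4. arc(right, 3) → x=7 y=3 heading=down
nothing shorter than 4 reaches the goal.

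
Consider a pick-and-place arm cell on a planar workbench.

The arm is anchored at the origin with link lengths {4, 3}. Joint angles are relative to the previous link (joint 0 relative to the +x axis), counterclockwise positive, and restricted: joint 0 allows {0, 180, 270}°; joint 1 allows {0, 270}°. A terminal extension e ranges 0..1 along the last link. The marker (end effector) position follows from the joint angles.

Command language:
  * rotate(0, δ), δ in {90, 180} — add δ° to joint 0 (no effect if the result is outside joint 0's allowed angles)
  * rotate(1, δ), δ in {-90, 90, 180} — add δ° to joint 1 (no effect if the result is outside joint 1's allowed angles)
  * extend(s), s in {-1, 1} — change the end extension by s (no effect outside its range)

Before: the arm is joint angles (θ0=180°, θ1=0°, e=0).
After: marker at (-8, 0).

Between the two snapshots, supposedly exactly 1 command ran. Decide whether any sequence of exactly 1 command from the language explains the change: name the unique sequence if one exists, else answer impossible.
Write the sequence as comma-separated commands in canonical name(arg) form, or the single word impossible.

start: joint angles (θ0=180°, θ1=0°, e=0)
[1] after extend(1): joint angles (θ0=180°, θ1=0°, e=1)
uniquely the one of 7 1-step routes that fits.

extend(1)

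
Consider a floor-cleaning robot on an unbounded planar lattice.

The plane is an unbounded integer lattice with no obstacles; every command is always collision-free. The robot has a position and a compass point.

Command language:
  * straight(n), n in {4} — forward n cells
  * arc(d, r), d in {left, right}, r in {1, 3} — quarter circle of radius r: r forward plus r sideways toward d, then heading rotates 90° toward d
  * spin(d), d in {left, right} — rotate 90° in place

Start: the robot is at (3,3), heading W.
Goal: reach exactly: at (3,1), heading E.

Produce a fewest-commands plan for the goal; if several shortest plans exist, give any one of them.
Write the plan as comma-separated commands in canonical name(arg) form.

arc(left, 1), arc(left, 1)

begin: at (3,3), heading W
step 1 (arc(left, 1)): at (2,2), heading S
step 2 (arc(left, 1)): at (3,1), heading E
no 1-step plan works, so 2 is optimal.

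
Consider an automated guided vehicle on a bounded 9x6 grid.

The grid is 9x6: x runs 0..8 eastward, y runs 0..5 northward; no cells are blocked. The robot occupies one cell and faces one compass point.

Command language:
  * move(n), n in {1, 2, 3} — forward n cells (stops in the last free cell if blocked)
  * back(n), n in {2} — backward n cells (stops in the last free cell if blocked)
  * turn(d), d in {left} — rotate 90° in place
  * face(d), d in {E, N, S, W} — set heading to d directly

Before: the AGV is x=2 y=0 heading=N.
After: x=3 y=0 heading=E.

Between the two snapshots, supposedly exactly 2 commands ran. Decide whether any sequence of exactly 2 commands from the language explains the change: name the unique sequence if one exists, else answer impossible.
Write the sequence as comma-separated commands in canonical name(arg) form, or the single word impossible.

key: position moved to (3,0) AND the heading swung to E — translation plus rotation needed
initial: x=2 y=0 heading=N
step 1 (face(E)): x=2 y=0 heading=E
step 2 (move(1)): x=3 y=0 heading=E
all 81 alternatives checked — unique.

face(E), move(1)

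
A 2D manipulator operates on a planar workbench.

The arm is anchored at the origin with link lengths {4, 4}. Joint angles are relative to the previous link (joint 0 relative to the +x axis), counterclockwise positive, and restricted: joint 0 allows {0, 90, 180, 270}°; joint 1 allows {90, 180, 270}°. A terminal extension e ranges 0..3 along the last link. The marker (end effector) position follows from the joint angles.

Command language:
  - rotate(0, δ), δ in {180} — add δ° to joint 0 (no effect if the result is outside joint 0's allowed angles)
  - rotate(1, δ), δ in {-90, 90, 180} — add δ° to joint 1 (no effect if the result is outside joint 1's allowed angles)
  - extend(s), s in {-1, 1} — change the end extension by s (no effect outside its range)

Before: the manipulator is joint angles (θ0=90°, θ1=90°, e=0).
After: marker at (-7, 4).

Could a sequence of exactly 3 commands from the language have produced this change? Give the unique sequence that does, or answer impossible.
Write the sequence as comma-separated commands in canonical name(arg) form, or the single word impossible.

extend(1), extend(1), extend(1)

start: joint angles (θ0=90°, θ1=90°, e=0)
[1] after extend(1): joint angles (θ0=90°, θ1=90°, e=1)
[2] after extend(1): joint angles (θ0=90°, θ1=90°, e=2)
[3] after extend(1): joint angles (θ0=90°, θ1=90°, e=3)
no rival 3-sequence matches.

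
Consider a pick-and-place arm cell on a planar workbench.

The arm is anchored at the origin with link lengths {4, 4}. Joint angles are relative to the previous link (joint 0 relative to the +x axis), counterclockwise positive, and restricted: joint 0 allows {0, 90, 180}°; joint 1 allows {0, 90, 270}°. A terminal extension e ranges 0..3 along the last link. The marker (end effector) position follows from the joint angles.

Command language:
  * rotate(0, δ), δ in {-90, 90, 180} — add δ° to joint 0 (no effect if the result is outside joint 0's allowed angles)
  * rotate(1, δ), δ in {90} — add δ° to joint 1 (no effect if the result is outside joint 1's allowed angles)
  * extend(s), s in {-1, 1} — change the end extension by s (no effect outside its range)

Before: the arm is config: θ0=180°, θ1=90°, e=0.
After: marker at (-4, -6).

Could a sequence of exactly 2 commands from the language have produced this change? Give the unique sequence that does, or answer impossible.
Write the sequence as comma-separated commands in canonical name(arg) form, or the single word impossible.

start: config: θ0=180°, θ1=90°, e=0
t=1 extend(1) ⇒ config: θ0=180°, θ1=90°, e=1
t=2 extend(1) ⇒ config: θ0=180°, θ1=90°, e=2
no rival 2-sequence matches.

extend(1), extend(1)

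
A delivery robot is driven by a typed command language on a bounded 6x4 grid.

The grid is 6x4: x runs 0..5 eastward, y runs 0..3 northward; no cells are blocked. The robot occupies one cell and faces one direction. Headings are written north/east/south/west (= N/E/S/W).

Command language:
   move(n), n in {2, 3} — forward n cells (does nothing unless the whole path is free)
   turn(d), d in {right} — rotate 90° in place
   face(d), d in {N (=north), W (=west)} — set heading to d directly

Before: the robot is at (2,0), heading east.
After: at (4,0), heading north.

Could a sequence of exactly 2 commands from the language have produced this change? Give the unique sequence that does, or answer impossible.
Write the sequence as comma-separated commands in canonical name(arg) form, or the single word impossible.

key: cell and facing (now N) both changed — the 2 commands mix motion and turning
begin: at (2,0), heading east
1. move(2) → at (4,0), heading east
2. face(N) → at (4,0), heading north
no rival 2-sequence matches.

move(2), face(N)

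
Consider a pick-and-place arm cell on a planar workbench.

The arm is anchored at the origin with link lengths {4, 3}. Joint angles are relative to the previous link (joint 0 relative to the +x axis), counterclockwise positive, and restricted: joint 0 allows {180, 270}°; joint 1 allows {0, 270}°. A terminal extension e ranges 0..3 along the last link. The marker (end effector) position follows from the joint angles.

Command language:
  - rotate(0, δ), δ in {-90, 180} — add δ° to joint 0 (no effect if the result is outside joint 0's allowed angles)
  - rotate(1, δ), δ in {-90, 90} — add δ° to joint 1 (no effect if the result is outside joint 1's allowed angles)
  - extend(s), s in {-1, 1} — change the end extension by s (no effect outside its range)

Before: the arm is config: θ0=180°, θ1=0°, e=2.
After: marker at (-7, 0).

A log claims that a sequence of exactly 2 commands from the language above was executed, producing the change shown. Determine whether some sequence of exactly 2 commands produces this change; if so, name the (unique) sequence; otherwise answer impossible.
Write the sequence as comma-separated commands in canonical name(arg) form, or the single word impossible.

begin: config: θ0=180°, θ1=0°, e=2
[1] after extend(-1): config: θ0=180°, θ1=0°, e=1
[2] after extend(-1): config: θ0=180°, θ1=0°, e=0
all 36 alternatives checked — unique.

extend(-1), extend(-1)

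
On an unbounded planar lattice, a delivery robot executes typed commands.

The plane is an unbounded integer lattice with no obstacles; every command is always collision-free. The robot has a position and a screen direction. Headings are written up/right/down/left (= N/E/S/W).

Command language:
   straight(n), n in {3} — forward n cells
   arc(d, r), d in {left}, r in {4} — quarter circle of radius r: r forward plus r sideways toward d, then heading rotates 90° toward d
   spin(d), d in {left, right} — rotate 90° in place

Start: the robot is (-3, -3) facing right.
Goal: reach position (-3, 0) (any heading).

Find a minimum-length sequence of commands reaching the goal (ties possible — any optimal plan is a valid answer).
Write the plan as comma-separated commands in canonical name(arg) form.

start: (-3, -3) facing right
step 1 (spin(left)): (-3, -3) facing up
step 2 (straight(3)): (-3, 0) facing up
minimal: 2 command(s), checked below 2.

spin(left), straight(3)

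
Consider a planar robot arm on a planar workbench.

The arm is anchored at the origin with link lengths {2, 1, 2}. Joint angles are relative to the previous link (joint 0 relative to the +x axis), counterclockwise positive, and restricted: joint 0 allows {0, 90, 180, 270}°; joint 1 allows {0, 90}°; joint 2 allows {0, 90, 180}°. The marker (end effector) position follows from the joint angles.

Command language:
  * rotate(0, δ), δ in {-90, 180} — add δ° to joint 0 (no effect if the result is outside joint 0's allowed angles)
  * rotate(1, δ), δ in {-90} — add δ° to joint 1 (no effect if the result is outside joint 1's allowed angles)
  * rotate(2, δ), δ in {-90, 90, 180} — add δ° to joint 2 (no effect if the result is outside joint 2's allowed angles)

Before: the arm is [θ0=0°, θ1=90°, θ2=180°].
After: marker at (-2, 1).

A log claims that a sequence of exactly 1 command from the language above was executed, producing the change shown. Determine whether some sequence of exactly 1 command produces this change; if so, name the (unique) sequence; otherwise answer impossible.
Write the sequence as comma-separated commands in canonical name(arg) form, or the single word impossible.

t0: [θ0=0°, θ1=90°, θ2=180°]
step 1 (rotate(0, 180)): [θ0=180°, θ1=90°, θ2=180°]
no rival 1-sequence matches.

rotate(0, 180)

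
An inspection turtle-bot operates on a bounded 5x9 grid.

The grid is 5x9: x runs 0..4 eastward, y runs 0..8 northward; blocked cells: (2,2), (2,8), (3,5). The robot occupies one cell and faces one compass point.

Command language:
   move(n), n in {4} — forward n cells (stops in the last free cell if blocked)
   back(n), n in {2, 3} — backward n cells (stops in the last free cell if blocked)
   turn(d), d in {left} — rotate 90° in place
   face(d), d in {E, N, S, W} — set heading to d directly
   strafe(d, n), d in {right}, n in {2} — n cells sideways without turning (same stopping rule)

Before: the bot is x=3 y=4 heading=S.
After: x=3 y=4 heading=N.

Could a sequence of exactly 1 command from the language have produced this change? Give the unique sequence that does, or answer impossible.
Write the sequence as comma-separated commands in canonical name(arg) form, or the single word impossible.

key: (3,4) unchanged — the single command moves nothing
from: x=3 y=4 heading=S
t=1 face(N) ⇒ x=3 y=4 heading=N
uniquely the one of 9 1-step routes that fits.

face(N)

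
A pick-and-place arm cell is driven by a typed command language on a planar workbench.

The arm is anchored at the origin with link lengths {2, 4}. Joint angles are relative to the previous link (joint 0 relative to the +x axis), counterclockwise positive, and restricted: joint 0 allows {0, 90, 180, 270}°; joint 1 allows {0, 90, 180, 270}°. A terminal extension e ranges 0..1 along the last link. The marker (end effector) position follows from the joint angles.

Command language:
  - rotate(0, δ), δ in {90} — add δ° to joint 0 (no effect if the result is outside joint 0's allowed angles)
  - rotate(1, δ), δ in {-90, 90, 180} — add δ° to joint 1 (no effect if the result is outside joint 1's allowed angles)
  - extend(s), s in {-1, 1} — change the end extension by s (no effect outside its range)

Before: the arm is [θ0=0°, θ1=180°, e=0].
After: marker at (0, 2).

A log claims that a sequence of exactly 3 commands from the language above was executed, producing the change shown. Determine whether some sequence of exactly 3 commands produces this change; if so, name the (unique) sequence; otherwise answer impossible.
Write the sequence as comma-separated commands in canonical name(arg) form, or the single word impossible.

rotate(0, 90), rotate(0, 90), rotate(0, 90)

initial: [θ0=0°, θ1=180°, e=0]
t=1 rotate(0, 90) ⇒ [θ0=90°, θ1=180°, e=0]
t=2 rotate(0, 90) ⇒ [θ0=180°, θ1=180°, e=0]
t=3 rotate(0, 90) ⇒ [θ0=270°, θ1=180°, e=0]
uniquely the one of 216 3-step routes that fits.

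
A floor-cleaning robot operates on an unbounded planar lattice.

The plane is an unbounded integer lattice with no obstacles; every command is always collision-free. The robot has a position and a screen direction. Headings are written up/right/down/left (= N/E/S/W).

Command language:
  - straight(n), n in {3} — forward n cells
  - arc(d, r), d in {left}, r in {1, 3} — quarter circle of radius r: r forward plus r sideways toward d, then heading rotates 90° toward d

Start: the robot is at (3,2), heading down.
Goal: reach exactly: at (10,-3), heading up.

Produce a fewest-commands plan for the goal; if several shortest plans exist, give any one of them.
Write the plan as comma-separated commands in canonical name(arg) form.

straight(3), arc(left, 3), straight(3), arc(left, 1)

t0: at (3,2), heading down
step 1 (straight(3)): at (3,-1), heading down
step 2 (arc(left, 3)): at (6,-4), heading right
step 3 (straight(3)): at (9,-4), heading right
step 4 (arc(left, 1)): at (10,-3), heading up
nothing shorter than 4 reaches the goal.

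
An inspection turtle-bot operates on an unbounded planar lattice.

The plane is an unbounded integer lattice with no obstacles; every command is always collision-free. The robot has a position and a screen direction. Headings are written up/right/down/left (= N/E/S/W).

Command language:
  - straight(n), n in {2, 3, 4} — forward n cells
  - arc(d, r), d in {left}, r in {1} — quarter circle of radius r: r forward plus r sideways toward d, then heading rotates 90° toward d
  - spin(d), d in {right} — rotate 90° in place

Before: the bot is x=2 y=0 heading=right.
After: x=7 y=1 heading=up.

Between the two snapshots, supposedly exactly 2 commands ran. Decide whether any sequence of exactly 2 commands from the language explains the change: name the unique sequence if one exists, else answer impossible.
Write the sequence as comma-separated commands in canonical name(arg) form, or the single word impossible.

straight(4), arc(left, 1)

key: order matters: swapping straight(4) and arc(left, 1) lands elsewhere
begin: x=2 y=0 heading=right
t=1 straight(4) ⇒ x=6 y=0 heading=right
t=2 arc(left, 1) ⇒ x=7 y=1 heading=up
all 25 alternatives checked — unique.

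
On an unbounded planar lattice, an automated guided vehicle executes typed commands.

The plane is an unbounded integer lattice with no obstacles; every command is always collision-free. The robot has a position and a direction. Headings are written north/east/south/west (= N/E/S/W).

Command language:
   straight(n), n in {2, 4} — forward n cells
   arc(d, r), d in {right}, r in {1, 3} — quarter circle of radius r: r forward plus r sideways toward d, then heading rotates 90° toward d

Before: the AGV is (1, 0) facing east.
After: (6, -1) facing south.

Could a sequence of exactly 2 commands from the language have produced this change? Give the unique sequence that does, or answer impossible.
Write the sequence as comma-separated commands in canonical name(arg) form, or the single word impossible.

key: order matters: swapping straight(4) and arc(right, 1) lands elsewhere
begin: (1, 0) facing east
step 1 (straight(4)): (5, 0) facing east
step 2 (arc(right, 1)): (6, -1) facing south
all 16 alternatives checked — unique.

straight(4), arc(right, 1)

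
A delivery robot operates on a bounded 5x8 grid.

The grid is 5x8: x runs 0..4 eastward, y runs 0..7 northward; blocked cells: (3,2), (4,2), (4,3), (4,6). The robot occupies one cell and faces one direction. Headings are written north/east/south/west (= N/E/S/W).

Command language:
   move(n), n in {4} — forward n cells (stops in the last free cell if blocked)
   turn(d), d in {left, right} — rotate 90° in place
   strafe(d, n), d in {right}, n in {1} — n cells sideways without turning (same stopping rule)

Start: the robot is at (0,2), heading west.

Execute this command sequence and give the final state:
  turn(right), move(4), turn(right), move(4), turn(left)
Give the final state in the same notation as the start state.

at (3,6), heading north

begin: at (0,2), heading west
t=1 turn(right) ⇒ at (0,2), heading north
t=2 move(4) ⇒ at (0,6), heading north
t=3 turn(right) ⇒ at (0,6), heading east
t=4 move(4) ⇒ at (3,6), heading east
t=5 turn(left) ⇒ at (3,6), heading north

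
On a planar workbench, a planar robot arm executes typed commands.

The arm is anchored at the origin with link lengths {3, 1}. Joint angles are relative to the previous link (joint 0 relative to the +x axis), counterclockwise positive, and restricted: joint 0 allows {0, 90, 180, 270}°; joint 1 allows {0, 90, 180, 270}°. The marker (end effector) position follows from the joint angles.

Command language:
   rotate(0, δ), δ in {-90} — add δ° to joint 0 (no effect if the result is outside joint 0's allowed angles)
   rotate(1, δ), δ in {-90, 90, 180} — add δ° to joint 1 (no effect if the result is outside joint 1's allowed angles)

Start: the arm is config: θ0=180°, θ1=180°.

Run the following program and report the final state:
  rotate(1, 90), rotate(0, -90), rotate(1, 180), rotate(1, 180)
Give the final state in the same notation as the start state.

config: θ0=90°, θ1=270°

from: config: θ0=180°, θ1=180°
1. rotate(1, 90) → config: θ0=180°, θ1=270°
2. rotate(0, -90) → config: θ0=90°, θ1=270°
3. rotate(1, 180) → config: θ0=90°, θ1=90°
4. rotate(1, 180) → config: θ0=90°, θ1=270°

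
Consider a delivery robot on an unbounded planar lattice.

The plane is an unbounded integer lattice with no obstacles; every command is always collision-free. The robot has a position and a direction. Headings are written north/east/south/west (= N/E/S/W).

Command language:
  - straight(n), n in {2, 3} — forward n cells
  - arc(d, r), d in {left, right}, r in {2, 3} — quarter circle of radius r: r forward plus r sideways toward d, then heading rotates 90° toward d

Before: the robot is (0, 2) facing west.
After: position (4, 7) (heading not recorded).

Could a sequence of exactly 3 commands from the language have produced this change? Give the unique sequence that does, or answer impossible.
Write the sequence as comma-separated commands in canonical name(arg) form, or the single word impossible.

arc(right, 2), arc(right, 3), straight(3)

key: order matters: swapping arc(right, 2) and straight(3) lands elsewhere
start: (0, 2) facing west
t=1 arc(right, 2) ⇒ (-2, 4) facing north
t=2 arc(right, 3) ⇒ (1, 7) facing east
t=3 straight(3) ⇒ (4, 7) facing east
all 216 alternatives checked — unique.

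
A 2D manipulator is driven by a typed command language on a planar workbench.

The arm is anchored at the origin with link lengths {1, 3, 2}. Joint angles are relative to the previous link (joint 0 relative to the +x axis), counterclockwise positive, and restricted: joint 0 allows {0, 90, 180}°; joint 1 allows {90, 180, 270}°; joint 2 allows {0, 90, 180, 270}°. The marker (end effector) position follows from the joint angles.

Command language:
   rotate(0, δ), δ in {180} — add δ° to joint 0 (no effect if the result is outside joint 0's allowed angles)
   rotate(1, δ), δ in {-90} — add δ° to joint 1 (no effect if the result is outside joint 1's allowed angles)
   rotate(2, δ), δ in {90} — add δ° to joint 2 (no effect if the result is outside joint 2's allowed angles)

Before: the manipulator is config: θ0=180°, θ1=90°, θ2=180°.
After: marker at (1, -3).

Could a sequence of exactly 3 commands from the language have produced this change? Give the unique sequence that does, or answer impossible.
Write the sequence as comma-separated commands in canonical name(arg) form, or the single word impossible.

from: config: θ0=180°, θ1=90°, θ2=180°
step 1 (rotate(2, 90)): config: θ0=180°, θ1=90°, θ2=270°
step 2 (rotate(2, 90)): config: θ0=180°, θ1=90°, θ2=0°
step 3 (rotate(2, 90)): config: θ0=180°, θ1=90°, θ2=90°
all 27 alternatives checked — unique.

rotate(2, 90), rotate(2, 90), rotate(2, 90)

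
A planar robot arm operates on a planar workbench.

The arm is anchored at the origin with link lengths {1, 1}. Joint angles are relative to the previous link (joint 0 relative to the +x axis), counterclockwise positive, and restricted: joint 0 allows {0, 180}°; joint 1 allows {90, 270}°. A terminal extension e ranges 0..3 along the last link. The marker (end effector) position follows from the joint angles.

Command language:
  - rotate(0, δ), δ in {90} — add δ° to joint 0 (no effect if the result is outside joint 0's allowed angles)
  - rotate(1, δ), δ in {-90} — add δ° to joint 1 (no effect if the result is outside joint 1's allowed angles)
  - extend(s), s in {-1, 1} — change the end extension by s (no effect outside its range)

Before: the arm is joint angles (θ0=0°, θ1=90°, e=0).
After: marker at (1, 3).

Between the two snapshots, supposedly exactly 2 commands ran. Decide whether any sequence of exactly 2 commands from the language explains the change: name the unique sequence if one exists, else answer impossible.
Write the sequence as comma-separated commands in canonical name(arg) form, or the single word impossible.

extend(1), extend(1)

begin: joint angles (θ0=0°, θ1=90°, e=0)
t=1 extend(1) ⇒ joint angles (θ0=0°, θ1=90°, e=1)
t=2 extend(1) ⇒ joint angles (θ0=0°, θ1=90°, e=2)
all 16 alternatives checked — unique.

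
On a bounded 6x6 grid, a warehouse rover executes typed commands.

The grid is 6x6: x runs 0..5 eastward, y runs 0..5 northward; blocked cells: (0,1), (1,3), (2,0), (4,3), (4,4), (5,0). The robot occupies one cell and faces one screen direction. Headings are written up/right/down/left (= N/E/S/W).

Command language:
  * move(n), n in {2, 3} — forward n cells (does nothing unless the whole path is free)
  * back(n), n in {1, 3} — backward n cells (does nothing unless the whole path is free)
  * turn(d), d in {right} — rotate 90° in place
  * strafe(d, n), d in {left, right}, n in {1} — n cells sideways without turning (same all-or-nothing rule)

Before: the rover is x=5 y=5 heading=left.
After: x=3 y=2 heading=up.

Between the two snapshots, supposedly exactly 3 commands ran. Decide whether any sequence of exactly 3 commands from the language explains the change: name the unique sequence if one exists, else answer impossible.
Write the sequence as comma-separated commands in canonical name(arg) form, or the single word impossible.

move(2), turn(right), back(3)

key: cell and facing (now N) both changed — the 3 commands mix motion and turning
start: x=5 y=5 heading=left
[1] after move(2): x=3 y=5 heading=left
[2] after turn(right): x=3 y=5 heading=up
[3] after back(3): x=3 y=2 heading=up
no rival 3-sequence matches.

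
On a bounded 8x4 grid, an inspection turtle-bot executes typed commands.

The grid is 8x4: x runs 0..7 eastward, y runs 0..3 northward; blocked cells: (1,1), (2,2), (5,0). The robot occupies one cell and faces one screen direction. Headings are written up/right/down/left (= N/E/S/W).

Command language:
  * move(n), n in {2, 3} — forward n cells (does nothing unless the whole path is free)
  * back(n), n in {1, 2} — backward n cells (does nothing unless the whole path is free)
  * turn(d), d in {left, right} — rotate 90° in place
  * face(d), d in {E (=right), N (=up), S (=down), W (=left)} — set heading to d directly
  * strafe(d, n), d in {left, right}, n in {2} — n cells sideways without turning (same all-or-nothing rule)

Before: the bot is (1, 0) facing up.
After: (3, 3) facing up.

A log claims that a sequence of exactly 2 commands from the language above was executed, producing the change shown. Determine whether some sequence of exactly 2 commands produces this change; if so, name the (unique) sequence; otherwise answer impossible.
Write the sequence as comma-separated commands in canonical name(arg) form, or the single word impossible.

strafe(right, 2), move(3)

key: heading stays N — no command in the sequence turns
from: (1, 0) facing up
1. strafe(right, 2) → (3, 0) facing up
2. move(3) → (3, 3) facing up
no rival 2-sequence matches.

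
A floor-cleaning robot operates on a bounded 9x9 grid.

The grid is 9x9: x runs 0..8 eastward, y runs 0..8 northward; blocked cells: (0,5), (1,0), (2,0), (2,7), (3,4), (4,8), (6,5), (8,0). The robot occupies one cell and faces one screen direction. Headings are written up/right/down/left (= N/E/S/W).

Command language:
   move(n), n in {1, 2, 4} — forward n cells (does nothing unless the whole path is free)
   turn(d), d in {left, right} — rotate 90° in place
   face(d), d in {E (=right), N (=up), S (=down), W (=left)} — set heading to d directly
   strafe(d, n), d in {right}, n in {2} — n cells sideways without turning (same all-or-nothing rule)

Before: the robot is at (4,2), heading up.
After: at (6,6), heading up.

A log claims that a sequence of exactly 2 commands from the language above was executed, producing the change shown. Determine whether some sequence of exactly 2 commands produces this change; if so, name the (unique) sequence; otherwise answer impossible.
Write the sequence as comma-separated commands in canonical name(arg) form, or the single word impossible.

key: running strafe(right, 2) before move(4) would end elsewhere — order is forced
t0: at (4,2), heading up
[1] after move(4): at (4,6), heading up
[2] after strafe(right, 2): at (6,6), heading up
all 100 alternatives checked — unique.

move(4), strafe(right, 2)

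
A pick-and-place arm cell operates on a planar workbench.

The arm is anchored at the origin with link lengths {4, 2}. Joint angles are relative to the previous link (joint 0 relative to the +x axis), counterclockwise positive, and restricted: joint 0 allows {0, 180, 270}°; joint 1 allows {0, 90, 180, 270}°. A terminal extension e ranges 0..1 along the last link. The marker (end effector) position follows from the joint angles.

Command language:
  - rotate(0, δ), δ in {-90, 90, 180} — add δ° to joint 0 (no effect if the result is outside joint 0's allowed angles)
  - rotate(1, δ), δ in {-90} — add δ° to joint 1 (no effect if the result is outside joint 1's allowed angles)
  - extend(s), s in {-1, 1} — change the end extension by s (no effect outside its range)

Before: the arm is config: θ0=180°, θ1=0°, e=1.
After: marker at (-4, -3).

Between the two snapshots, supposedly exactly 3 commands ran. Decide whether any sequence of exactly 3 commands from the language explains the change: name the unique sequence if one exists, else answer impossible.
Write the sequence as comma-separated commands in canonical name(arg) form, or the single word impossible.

from: config: θ0=180°, θ1=0°, e=1
1. rotate(1, -90) → config: θ0=180°, θ1=270°, e=1
2. rotate(1, -90) → config: θ0=180°, θ1=180°, e=1
3. rotate(1, -90) → config: θ0=180°, θ1=90°, e=1
all 216 alternatives checked — unique.

rotate(1, -90), rotate(1, -90), rotate(1, -90)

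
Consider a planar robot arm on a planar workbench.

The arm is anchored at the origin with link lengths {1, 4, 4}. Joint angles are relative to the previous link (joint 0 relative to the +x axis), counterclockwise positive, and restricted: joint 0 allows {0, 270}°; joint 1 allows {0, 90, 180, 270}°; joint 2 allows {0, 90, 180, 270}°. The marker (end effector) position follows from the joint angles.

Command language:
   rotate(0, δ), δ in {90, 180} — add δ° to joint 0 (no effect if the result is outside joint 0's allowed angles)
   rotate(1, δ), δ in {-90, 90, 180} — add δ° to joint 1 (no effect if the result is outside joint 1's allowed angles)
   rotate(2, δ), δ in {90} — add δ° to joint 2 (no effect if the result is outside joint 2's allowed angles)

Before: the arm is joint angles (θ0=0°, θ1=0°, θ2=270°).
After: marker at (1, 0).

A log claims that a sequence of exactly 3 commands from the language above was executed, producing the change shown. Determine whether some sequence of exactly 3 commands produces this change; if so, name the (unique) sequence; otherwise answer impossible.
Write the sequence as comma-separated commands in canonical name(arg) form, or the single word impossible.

start: joint angles (θ0=0°, θ1=0°, θ2=270°)
t=1 rotate(2, 90) ⇒ joint angles (θ0=0°, θ1=0°, θ2=0°)
t=2 rotate(2, 90) ⇒ joint angles (θ0=0°, θ1=0°, θ2=90°)
t=3 rotate(2, 90) ⇒ joint angles (θ0=0°, θ1=0°, θ2=180°)
all 216 alternatives checked — unique.

rotate(2, 90), rotate(2, 90), rotate(2, 90)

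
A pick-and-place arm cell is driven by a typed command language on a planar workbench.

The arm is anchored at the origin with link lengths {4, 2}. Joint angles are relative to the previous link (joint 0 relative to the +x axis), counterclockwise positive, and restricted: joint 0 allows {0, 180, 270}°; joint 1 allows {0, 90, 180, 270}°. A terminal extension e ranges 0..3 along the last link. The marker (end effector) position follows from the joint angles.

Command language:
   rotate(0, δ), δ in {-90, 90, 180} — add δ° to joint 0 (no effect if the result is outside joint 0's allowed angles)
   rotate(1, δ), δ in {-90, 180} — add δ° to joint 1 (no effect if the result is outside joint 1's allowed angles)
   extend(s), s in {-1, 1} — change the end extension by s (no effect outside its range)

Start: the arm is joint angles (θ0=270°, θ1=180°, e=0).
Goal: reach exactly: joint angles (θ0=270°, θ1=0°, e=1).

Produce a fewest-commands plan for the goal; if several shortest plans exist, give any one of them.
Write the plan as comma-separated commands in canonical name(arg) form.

begin: joint angles (θ0=270°, θ1=180°, e=0)
t=1 extend(1) ⇒ joint angles (θ0=270°, θ1=180°, e=1)
t=2 rotate(1, 180) ⇒ joint angles (θ0=270°, θ1=0°, e=1)
nothing shorter than 2 reaches the goal.

extend(1), rotate(1, 180)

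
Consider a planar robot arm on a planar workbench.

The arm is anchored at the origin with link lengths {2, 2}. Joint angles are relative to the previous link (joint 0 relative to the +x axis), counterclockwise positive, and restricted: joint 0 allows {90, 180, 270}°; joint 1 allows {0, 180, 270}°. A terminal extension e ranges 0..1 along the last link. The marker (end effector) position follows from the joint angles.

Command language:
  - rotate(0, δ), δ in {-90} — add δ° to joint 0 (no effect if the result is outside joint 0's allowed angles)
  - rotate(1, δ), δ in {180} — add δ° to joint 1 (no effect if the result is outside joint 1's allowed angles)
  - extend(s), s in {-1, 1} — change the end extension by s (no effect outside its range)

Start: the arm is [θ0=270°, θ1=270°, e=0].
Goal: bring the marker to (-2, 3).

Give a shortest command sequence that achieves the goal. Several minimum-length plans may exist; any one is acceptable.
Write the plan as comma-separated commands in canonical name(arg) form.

extend(1), rotate(0, -90)

initial: [θ0=270°, θ1=270°, e=0]
t=1 extend(1) ⇒ [θ0=270°, θ1=270°, e=1]
t=2 rotate(0, -90) ⇒ [θ0=180°, θ1=270°, e=1]
no 1-step plan works, so 2 is optimal.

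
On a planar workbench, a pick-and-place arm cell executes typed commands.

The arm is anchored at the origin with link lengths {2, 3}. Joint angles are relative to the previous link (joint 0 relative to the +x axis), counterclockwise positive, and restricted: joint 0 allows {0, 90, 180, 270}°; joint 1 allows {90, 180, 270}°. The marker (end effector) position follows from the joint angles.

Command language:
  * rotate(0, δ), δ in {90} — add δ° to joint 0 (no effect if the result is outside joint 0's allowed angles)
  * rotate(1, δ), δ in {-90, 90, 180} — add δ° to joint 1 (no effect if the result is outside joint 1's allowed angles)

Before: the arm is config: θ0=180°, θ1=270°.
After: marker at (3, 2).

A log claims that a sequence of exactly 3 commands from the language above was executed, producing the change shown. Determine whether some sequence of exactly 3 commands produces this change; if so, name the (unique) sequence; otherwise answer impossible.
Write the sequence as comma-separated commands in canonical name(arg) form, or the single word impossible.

rotate(0, 90), rotate(0, 90), rotate(0, 90)

from: config: θ0=180°, θ1=270°
[1] after rotate(0, 90): config: θ0=270°, θ1=270°
[2] after rotate(0, 90): config: θ0=0°, θ1=270°
[3] after rotate(0, 90): config: θ0=90°, θ1=270°
uniquely the one of 64 3-step routes that fits.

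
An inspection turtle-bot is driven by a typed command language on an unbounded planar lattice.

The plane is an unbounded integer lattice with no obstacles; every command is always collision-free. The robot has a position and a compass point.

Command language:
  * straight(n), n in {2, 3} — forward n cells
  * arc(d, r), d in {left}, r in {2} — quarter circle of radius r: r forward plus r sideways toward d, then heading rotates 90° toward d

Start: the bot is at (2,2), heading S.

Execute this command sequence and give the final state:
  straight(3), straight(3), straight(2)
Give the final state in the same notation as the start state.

at (2,-6), heading S

start: at (2,2), heading S
1. straight(3) → at (2,-1), heading S
2. straight(3) → at (2,-4), heading S
3. straight(2) → at (2,-6), heading S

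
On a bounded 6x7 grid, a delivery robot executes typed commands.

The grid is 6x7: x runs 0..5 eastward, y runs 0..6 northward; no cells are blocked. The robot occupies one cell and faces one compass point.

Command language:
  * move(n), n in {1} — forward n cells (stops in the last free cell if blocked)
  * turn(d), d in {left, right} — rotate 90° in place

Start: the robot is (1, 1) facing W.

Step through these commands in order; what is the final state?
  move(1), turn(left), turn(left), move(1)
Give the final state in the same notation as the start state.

t0: (1, 1) facing W
t=1 move(1) ⇒ (0, 1) facing W
t=2 turn(left) ⇒ (0, 1) facing S
t=3 turn(left) ⇒ (0, 1) facing E
t=4 move(1) ⇒ (1, 1) facing E

(1, 1) facing E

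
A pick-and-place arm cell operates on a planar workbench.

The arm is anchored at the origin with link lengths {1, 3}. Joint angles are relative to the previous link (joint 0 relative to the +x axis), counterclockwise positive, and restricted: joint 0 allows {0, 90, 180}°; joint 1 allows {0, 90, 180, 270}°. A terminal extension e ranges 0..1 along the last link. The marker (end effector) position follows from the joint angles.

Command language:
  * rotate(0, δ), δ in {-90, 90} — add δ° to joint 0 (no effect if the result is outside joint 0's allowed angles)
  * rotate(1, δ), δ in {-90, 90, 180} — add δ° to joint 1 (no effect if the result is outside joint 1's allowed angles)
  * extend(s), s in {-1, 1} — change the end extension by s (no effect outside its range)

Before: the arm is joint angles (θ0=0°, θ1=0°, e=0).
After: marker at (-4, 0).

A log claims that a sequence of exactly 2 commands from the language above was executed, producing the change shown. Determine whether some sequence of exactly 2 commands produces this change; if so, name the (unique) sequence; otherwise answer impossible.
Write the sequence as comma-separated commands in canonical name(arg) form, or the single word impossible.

rotate(0, 90), rotate(0, 90)

start: joint angles (θ0=0°, θ1=0°, e=0)
t=1 rotate(0, 90) ⇒ joint angles (θ0=90°, θ1=0°, e=0)
t=2 rotate(0, 90) ⇒ joint angles (θ0=180°, θ1=0°, e=0)
all 49 alternatives checked — unique.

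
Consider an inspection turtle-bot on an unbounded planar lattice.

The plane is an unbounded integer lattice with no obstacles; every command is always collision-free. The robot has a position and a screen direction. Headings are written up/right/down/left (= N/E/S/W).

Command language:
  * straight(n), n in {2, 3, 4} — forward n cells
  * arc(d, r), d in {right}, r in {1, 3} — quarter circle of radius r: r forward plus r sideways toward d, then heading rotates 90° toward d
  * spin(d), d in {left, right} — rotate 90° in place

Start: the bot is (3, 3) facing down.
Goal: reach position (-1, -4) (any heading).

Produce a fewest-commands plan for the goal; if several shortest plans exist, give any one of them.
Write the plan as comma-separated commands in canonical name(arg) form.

straight(3), straight(3), arc(right, 1), straight(3)

start: (3, 3) facing down
[1] after straight(3): (3, 0) facing down
[2] after straight(3): (3, -3) facing down
[3] after arc(right, 1): (2, -4) facing left
[4] after straight(3): (-1, -4) facing left
minimal: 4 command(s), checked below 4.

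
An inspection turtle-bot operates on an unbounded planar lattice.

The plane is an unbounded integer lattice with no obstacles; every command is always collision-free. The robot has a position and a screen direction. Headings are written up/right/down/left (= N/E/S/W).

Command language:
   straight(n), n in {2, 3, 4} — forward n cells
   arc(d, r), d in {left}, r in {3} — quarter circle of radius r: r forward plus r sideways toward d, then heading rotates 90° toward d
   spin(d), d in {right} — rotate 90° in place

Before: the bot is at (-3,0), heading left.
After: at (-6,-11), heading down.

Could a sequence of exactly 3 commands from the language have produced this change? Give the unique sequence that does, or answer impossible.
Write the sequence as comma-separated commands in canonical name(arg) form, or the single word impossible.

arc(left, 3), straight(4), straight(4)

key: position moved to (-6,-11) AND the heading swung to S — translation plus rotation needed
start: at (-3,0), heading left
1. arc(left, 3) → at (-6,-3), heading down
2. straight(4) → at (-6,-7), heading down
3. straight(4) → at (-6,-11), heading down
no rival 3-sequence matches.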